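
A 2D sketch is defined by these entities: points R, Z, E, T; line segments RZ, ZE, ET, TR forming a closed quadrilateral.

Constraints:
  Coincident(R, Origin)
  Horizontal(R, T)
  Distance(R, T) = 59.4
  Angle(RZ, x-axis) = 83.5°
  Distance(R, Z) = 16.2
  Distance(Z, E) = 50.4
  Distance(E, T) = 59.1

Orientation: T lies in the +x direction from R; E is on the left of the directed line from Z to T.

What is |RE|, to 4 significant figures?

64.36

R is at the origin; RT is horizontal with |RT| = 59.4 and T in +x, so T = (59.4, 0). RZ runs at 83.5° with |RZ| = 16.2, so Z = (1.834, 16.10). E is determined by |ZE| = 50.4 and |ET| = 59.1 together: it lies at the intersection of circle(Z, 50.4) and circle(T, 59.1). With |ZT| = 59.77, the foot of the radical line on ZT is 21.92 from Z and the perpendicular offset is √(50.4² − 21.92²) = 45.38. Taking the left-of-ZT solution: E = (35.16, 53.90).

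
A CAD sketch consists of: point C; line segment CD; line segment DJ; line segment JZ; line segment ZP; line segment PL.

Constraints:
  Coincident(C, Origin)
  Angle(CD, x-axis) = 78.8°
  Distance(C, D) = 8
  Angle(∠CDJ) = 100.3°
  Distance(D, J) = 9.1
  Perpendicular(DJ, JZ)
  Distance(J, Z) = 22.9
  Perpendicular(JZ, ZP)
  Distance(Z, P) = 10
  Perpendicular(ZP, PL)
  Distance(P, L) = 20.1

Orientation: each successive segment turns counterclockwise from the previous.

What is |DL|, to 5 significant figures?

2.9411

C is at the origin; CD runs at 78.8° with length 8.0, so D = (1.5539, 7.8476). ∠CDJ = 100.3° gives DJ at 158.50° from the x-axis; with |DJ| = 9.1, J = (-6.9129, 11.183). DJ is perpendicular to JZ, so JZ runs at -111.50°; with |JZ| = 22.9, Z = (-15.306, -10.124). The perpendicularity gives ZP at right angles to JZ, so ZP runs at -21.500°; with |ZP| = 10.0, P = (-6.0016, -13.789). The perpendicularity gives PL at right angles to ZP, so PL runs at 68.500°; with |PL| = 20.1, L = (1.3650, 4.9126). Then |DL| = |L − D| = 2.9411.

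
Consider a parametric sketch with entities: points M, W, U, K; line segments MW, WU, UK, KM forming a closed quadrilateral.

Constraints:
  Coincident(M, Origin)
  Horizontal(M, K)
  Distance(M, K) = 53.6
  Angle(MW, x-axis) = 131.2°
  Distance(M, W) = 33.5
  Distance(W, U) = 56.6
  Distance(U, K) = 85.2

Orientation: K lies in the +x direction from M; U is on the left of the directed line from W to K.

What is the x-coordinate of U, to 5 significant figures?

8.9404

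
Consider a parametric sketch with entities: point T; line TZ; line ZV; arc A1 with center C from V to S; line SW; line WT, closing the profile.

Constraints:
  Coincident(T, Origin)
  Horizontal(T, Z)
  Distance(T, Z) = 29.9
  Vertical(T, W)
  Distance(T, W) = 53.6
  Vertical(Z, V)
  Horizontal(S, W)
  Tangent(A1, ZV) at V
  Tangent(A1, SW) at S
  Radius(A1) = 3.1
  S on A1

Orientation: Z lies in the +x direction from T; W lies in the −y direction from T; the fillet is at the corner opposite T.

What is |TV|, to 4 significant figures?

58.69

The virtual corner opposite T is at (29.90, -53.60). Tangency of A1 to ZV means the radius CV is perpendicular to ZV and tangency of A1 to SW means the radius CS is perpendicular to SW, with radius 3.1, so the center C sits 3.1 in from both sides at C = (26.80, -50.50). That places the tangent points at V = (29.90, -50.50) on ZV and S = (26.80, -53.60) on SW. Then |TV| = |V − T| = 58.69.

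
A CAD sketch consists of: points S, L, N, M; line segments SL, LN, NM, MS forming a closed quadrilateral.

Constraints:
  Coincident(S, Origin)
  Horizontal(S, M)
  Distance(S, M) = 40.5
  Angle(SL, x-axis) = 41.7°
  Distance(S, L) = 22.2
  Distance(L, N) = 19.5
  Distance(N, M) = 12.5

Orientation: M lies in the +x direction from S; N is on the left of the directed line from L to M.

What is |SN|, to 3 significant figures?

37.6

Checks: |LN| = 19.50 ✓; |NM| = 12.50 ✓.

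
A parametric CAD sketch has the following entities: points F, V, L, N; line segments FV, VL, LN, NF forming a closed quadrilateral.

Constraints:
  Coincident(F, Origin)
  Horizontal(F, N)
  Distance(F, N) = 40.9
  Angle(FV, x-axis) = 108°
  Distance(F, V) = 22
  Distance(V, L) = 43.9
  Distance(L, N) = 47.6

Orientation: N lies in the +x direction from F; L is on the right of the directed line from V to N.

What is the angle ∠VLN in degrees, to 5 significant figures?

69.259°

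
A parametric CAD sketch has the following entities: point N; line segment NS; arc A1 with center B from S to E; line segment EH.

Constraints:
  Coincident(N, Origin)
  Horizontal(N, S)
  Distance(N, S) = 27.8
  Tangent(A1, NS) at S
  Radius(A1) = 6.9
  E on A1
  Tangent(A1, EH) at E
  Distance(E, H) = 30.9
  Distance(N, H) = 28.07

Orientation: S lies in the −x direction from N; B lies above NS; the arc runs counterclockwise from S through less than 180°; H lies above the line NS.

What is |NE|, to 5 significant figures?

22.407

Checks: N.y = 0.00, S.y = 0.00 ✓; |BE| = 6.900 ✓; ∠(BE, EH) = 90.00° ✓; |EH| = 30.90 ✓; |NH| = 28.07 ✓.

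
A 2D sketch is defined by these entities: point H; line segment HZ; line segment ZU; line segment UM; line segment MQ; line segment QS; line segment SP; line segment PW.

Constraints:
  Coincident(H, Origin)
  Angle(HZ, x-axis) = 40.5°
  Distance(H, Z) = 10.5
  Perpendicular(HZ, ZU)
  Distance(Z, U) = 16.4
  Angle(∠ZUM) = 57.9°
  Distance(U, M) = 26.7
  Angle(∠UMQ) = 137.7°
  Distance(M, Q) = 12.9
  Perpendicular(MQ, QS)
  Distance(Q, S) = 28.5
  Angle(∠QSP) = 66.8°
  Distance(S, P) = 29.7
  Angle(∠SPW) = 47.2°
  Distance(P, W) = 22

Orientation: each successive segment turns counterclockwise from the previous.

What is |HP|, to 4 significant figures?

14.02

H is at the origin; HZ runs at 40.5° with length 10.5, so Z = (7.984, 6.819). HZ is perpendicular to ZU, so ZU runs at 130.5°; with |ZU| = 16.4, U = (-2.667, 19.29). ∠ZUM = 57.9° gives UM at -107.4° from the x-axis; with |UM| = 26.7, M = (-10.65, -6.188). ∠UMQ = 137.7° gives MQ at -65.10° from the x-axis; with |MQ| = 12.9, Q = (-5.220, -17.89). MQ ⟂ QS, so QS runs at 24.90°; with |QS| = 28.5, S = (20.63, -5.890). ∠QSP = 66.8° gives SP at 138.1° from the x-axis; with |SP| = 29.7, P = (-1.475, 13.94). Then |HP| = |P − H| = 14.02.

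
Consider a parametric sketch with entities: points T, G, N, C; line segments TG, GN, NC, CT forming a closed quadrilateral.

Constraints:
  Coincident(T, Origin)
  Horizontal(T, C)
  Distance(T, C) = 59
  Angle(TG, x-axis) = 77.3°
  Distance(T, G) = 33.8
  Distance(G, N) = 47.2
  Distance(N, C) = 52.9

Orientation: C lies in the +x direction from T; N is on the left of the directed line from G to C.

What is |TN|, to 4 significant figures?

72.66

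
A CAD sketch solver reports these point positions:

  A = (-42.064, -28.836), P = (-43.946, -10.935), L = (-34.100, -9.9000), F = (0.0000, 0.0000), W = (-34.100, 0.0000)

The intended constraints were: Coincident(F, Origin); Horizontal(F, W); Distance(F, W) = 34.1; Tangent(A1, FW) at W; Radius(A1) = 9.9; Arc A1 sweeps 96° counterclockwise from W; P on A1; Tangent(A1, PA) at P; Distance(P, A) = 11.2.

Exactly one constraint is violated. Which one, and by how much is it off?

Distance(P, A) = 11.2 — off by 6.80.

F = (0.00, 0.00) ✓; F.y = 0.00, W.y = 0.00 ✓; |FW| = 34.10 ✓; ∠(LW, WF) = 90.00° ✓; |LW| = 9.900 ✓; bearing(L→P) − bearing(L→W) = 96.00° ✓; |LP| = 9.900 ✓; ∠(LP, PA) = 90.00° ✓; |PA| = 18.00 ✗.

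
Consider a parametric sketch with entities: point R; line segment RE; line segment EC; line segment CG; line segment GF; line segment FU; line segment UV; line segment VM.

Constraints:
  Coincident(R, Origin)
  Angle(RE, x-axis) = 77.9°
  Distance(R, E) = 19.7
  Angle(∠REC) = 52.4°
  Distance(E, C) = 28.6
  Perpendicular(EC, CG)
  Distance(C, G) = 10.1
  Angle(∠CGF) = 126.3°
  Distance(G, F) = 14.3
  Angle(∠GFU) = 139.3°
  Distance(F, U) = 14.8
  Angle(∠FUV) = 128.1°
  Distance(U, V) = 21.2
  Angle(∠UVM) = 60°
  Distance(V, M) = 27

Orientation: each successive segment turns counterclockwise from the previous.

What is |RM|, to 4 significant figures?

18.39

R is at the origin; RE runs at 77.9° with length 19.7, so E = (4.129, 19.26). ∠REC = 52.4° gives EC at -154.5° from the x-axis; with |EC| = 28.6, C = (-21.68, 6.950). EC is perpendicular to CG, so CG runs at -64.50°; with |CG| = 10.1, G = (-17.34, -2.166). ∠CGF = 126.3° gives GF at -10.80° from the x-axis; with |GF| = 14.3, F = (-3.290, -4.846). ∠GFU = 139.3° gives FU at 29.90° from the x-axis; with |FU| = 14.8, U = (9.540, 2.532). ∠FUV = 128.1° gives UV at 81.80° from the x-axis; with |UV| = 21.2, V = (12.56, 23.51). ∠UVM = 60.0° gives VM at -158.2° from the x-axis; with |VM| = 27.0, M = (-12.50, 13.49). Then |RM| = |M − R| = 18.39.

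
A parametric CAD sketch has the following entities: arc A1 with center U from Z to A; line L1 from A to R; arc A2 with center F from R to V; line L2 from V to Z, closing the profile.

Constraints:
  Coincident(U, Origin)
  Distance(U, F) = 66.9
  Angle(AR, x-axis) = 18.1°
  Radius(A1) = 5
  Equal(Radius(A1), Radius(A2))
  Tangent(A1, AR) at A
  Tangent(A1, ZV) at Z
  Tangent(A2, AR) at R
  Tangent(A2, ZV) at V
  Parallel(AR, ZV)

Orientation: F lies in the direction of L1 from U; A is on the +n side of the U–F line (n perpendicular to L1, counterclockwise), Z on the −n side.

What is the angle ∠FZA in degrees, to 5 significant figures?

85.726°

U is at the origin and F lies 66.9 along u from U, so F = 66.9·u = (63.590, 20.784). Tangency of A1 to both parallel lines with radius 5.0 puts A and Z at U ± 5.0·n: A = (-1.5534, 4.7526), Z = (1.5534, -4.7526). Then cos ∠FZA = ZF·ZA / (|ZF||ZA|), giving 85.726°.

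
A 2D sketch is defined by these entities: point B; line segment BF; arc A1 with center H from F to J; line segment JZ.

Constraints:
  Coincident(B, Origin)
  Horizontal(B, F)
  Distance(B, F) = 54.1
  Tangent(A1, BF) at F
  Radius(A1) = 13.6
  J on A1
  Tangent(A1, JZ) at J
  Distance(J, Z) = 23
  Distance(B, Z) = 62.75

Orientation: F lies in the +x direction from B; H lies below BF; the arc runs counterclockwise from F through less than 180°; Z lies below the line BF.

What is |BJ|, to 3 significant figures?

45.0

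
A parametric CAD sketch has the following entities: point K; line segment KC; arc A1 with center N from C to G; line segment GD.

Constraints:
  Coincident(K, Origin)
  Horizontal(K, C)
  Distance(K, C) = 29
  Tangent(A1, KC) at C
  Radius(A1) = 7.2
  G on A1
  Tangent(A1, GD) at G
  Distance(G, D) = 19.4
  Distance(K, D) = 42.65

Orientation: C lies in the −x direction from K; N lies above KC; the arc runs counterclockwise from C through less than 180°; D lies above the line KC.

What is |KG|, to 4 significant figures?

25.21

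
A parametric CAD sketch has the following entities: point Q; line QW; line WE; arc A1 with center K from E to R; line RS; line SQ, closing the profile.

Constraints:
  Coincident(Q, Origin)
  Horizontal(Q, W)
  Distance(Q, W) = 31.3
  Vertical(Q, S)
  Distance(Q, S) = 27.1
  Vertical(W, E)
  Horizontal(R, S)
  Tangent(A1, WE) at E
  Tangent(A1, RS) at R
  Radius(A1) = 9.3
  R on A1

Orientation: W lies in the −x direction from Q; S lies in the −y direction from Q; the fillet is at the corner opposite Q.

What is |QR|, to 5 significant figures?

34.906

The virtual corner opposite Q is at (-31.300, -27.100). Since A1 is tangent to WE there, KE ⟂ WE and the tangent condition forces KR to be normal to RS, with radius 9.3, so the center K sits 9.3 in from both sides at K = (-22.000, -17.800). That places the tangent points at E = (-31.300, -17.800) on WE and R = (-22.000, -27.100) on RS. Then |QR| = |R − Q| = 34.906.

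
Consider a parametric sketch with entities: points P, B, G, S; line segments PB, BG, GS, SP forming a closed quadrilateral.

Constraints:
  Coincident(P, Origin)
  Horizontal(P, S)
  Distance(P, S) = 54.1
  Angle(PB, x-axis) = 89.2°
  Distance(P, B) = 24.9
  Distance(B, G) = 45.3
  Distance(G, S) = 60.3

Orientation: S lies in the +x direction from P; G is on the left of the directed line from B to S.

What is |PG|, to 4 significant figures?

65.31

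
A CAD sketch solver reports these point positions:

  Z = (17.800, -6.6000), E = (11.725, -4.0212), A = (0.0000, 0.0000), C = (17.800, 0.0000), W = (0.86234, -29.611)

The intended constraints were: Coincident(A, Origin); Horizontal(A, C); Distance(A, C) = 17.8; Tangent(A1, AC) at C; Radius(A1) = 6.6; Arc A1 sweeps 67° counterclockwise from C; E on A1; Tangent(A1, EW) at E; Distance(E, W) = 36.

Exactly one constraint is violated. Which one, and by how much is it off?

Distance(E, W) = 36 — off by 8.20.

A = (0.00, 0.00) ✓; A.y = 0.00, C.y = 0.00 ✓; |AC| = 17.80 ✓; ∠(ZC, CA) = 90.00° ✓; |ZC| = 6.600 ✓; bearing(Z→E) − bearing(Z→C) = 67.00° ✓; |ZE| = 6.600 ✓; ∠(ZE, EW) = 90.00° ✓; |EW| = 27.80 ✗.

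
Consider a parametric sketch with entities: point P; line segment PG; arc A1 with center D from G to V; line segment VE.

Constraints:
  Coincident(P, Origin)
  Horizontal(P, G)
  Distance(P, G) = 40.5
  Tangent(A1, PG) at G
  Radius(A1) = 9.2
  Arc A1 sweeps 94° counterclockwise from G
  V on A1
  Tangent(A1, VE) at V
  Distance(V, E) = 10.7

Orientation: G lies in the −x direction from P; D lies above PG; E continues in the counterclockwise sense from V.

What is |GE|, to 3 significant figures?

22.2

P is at the origin; P and G share the same y with |PG| = 40.5 and G on the −x side, so G = (-40.5, 0.00). The tangent condition forces DG to be normal to PG, so D = G + (0, 9.2) = (-40.5, 9.20). On A1, G sits at bearing -90° from D; a 94° counterclockwise sweep puts V at bearing 4°, so V = D + 9.2·(cos 4°, sin 4°) = (-31.3, 9.84). Since A1 is tangent to VE there, DV ⟂ VE, so VE runs along (−sin 4°, cos 4°); with |VE| = 10.7, E = (-32.1, 20.5). Then |GE| = |E − G| = 22.2.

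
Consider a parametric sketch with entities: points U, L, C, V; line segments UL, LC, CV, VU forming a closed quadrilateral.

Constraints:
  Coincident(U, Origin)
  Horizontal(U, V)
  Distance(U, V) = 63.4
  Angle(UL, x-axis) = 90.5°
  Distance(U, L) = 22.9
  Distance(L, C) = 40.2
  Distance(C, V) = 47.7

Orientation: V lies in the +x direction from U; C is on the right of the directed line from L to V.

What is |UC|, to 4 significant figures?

21.94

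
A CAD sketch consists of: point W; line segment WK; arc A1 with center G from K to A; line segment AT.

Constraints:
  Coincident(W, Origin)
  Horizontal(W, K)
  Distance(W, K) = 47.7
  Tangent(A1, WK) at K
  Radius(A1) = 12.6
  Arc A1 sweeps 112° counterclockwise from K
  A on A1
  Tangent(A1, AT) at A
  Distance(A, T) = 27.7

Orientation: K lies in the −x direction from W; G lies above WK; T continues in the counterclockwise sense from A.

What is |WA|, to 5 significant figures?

39.966

W is at the origin; W and K share the same y with |WK| = 47.7 and K on the −x side, so K = (-47.700, 0.0000). Tangency of A1 to WK means the radius GK is perpendicular to WK, so G = K + (0, 12.6) = (-47.700, 12.600). On A1, K sits at bearing -90° from G; a 112° counterclockwise sweep puts A at bearing 22°, so A = G + 12.6·(cos 22°, sin 22°) = (-36.017, 17.320). Then |WA| = |A − W| = 39.966.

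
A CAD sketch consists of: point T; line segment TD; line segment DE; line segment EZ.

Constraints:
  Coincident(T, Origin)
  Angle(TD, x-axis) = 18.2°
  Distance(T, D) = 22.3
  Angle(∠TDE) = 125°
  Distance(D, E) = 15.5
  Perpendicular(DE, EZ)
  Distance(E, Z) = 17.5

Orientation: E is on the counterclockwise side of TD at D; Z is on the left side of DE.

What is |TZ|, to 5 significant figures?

28.301

T is at the origin; TD runs at 18.2° with length 22.3, so D = 22.3·(cos 18.2°, sin 18.2°) = (21.184, 6.9651). ∠TDE = 125.0°, so DE runs at 18.2° + (180° − 125.0°) = 73.200° from the x-axis; with |DE| = 15.5, E = D + 15.5·(cos 73.200°, sin 73.200°) = (25.664, 21.804). DE ⟂ EZ; with |EZ| = 17.5 on the left of DE, Z = E + 17.5·(-0.95732, 0.28903) = (8.9113, 26.862). Then |TZ| = |Z − T| = 28.301.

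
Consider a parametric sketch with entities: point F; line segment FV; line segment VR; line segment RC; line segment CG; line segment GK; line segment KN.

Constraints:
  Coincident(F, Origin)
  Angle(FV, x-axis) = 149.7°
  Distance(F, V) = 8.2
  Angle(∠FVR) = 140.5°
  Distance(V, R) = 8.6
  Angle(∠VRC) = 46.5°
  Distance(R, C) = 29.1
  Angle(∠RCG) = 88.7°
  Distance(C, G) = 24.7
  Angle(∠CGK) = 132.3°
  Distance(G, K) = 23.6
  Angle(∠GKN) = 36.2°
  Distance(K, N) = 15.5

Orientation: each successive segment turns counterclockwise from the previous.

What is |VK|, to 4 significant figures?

34.28

∠RCG = 88.7° gives CG at 54.00° from the x-axis; with |CG| = 24.7, G = (22.10, 5.111). ∠CGK = 132.3° gives GK at 101.7° from the x-axis; with |GK| = 23.6, K = (17.31, 28.22). Then |VK| = |K − V| = 34.28.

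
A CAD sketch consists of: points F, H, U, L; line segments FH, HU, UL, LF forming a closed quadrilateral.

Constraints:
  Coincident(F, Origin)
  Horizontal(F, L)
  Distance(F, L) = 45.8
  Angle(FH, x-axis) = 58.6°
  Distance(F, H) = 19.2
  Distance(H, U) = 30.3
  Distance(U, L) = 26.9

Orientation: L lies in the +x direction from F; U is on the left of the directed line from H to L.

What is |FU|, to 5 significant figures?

46.644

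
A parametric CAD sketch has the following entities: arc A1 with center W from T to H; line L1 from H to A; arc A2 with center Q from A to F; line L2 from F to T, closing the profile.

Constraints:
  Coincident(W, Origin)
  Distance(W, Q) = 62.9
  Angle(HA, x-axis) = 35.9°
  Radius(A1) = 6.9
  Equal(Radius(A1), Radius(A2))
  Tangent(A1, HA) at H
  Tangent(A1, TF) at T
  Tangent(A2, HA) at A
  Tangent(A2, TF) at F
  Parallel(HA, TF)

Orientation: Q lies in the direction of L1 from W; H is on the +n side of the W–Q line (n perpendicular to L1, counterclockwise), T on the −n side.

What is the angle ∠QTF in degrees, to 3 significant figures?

6.26°

The slot axis is L1's direction at 35.9°, so u = (cos 35.9°, sin 35.9°) = (0.810, 0.586) and n = (−sin 35.9°, cos 35.9°) = (-0.586, 0.810). W is at the origin and Q lies 62.9 along u from W, so Q = 62.9·u = (51.0, 36.9). Tangency of A1 to both parallel lines with radius 6.9 puts H and T at W ± 6.9·n: H = (-4.05, 5.59), T = (4.05, -5.59). Equal radii place A and F the same way about Q: A = Q + 6.9·n = (46.9, 42.5), F = Q − 6.9·n = (55.0, 31.3). Then cos ∠QTF = TQ·TF / (|TQ||TF|), giving 6.26°.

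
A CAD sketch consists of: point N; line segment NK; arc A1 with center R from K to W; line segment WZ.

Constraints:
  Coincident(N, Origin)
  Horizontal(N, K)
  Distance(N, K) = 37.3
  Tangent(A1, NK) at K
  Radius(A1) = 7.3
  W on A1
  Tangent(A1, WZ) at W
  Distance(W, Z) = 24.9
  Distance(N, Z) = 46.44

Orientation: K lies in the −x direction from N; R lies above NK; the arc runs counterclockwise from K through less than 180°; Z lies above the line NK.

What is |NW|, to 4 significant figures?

31.12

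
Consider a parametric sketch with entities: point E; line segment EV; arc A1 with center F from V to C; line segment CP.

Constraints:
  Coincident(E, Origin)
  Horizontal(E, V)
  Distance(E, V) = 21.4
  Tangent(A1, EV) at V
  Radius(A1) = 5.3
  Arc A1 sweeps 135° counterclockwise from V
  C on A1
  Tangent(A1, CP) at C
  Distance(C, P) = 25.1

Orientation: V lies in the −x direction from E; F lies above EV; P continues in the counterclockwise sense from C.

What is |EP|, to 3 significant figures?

44.4

E is at the origin; E and V share the same y with |EV| = 21.4 and V on the −x side, so V = (-21.4, 0.00). A1 meets EV tangentially, so FV is at right angles to EV, so F = V + (0, 5.3) = (-21.4, 5.30). On A1, V sits at bearing -90° from F; a 135° counterclockwise sweep puts C at bearing 45°, so C = F + 5.3·(cos 45°, sin 45°) = (-17.7, 9.05). Since A1 is tangent to CP there, FC ⟂ CP, so CP runs along (−sin 45°, cos 45°); with |CP| = 25.1, P = (-35.4, 26.8). Then |EP| = |P − E| = 44.4.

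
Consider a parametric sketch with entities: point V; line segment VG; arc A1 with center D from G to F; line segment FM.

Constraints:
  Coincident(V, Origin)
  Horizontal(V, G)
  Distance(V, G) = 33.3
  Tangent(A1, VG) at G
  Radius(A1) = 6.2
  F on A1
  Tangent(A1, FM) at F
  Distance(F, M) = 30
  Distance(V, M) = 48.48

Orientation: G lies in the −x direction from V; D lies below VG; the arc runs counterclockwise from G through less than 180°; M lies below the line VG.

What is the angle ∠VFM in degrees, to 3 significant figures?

86.3°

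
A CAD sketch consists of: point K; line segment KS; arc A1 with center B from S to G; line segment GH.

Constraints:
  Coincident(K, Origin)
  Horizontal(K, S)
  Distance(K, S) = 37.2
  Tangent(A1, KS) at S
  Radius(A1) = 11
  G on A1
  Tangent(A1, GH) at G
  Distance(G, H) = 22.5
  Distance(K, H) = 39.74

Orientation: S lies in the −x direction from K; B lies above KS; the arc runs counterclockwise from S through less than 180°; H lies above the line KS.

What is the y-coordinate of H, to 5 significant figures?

32.004

Checks: K.y = 0.00, S.y = 0.00 ✓; |BG| = 11.00 ✓; ∠(BG, GH) = 90.00° ✓; |GH| = 22.50 ✓; |KH| = 39.74 ✓.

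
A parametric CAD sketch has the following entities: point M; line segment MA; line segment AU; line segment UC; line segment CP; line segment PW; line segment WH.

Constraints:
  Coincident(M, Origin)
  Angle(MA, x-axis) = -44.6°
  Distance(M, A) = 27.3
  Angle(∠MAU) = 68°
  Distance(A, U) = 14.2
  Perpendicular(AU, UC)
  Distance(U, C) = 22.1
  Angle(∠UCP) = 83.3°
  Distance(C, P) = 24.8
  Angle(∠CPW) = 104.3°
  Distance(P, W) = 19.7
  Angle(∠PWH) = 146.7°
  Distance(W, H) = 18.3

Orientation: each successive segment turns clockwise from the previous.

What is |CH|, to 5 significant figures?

43.434

M is at the origin; MA runs at -44.6° with length 27.3, so A = (19.438, -19.169). ∠MAU = 68.0° gives AU at -156.60° from the x-axis; with |AU| = 14.2, U = (6.4062, -24.808). AU ⟂ UC, so UC runs at 113.40°; with |UC| = 22.1, C = (-2.3708, -4.5259). ∠UCP = 83.3° gives CP at 16.700° from the x-axis; with |CP| = 24.8, P = (21.383, 2.6006). ∠CPW = 104.3° gives PW at -59.000° from the x-axis; with |PW| = 19.7, W = (31.529, -14.286). ∠PWH = 146.7° gives WH at -92.300° from the x-axis; with |WH| = 18.3, H = (30.795, -32.571). Then |CH| = |H − C| = 43.434.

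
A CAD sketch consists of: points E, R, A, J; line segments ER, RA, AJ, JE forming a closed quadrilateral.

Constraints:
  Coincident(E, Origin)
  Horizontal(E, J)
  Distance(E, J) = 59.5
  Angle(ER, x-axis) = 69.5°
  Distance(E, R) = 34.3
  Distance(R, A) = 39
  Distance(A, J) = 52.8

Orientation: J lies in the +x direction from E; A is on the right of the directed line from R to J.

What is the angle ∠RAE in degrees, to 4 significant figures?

54.51°

E is at the origin; E and J share the same y with |EJ| = 59.5 and J in +x, so J = (59.5, 0). ER runs at 69.5° with |ER| = 34.3, so R = (12.01, 32.13). A is determined by |RA| = 39.0 and |AJ| = 52.8 together: it lies at the intersection of circle(R, 39.0) and circle(J, 52.8). With |RJ| = 57.33, the foot of the radical line on RJ is 17.62 from R and the perpendicular offset is √(39.0² − 17.62²) = 34.79. Taking the right-of-RJ solution: A = (7.109, -6.563).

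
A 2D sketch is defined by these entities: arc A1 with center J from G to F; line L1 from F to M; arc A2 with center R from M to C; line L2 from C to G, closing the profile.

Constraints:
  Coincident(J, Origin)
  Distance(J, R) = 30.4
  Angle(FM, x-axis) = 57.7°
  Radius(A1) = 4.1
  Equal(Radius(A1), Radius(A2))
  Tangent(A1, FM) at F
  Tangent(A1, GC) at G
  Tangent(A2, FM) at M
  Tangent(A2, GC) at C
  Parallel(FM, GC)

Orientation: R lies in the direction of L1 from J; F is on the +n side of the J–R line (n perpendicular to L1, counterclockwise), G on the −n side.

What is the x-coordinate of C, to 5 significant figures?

19.710

The slot axis is L1's direction at 57.7°, so u = (cos 57.7°, sin 57.7°) = (0.53435, 0.84526) and n = (−sin 57.7°, cos 57.7°) = (-0.84526, 0.53435). J is at the origin and R lies 30.4 along u from J, so R = 30.4·u = (16.244, 25.696). Tangency of A1 to both parallel lines with radius 4.1 puts F and G at J ± 4.1·n: F = (-3.4656, 2.1908), G = (3.4656, -2.1908). Equal radii place M and C the same way about R: M = R + 4.1·n = (12.779, 27.887), C = R − 4.1·n = (19.710, 23.505). So C.x = 19.710.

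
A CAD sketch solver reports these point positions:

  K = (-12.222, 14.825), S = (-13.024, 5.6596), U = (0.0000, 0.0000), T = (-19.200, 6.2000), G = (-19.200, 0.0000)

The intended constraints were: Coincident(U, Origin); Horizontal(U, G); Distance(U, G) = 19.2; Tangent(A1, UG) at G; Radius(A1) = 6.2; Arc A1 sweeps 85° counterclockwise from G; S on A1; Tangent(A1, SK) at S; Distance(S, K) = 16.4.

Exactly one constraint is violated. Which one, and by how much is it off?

Distance(S, K) = 16.4 — off by 7.20.

U = (0.00, 0.00) ✓; U.y = 0.00, G.y = 0.00 ✓; |UG| = 19.20 ✓; ∠(TG, GU) = 90.00° ✓; |TG| = 6.200 ✓; bearing(T→S) − bearing(T→G) = 85.00° ✓; |TS| = 6.200 ✓; ∠(TS, SK) = 90.00° ✓; |SK| = 9.200 ✗.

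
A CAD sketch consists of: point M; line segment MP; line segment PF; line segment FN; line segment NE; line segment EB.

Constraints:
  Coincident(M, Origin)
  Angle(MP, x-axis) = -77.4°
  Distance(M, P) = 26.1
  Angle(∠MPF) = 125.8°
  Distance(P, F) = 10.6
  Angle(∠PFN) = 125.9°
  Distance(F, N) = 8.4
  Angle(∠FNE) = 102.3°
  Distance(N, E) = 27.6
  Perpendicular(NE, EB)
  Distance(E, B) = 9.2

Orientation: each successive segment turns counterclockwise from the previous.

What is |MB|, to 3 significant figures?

5.54

M is at the origin; MP runs at -77.4° with length 26.1, so P = (5.69, -25.5). ∠MPF = 125.8° gives PF at -23.2° from the x-axis; with |PF| = 10.6, F = (15.4, -29.6). ∠PFN = 125.9° gives FN at 30.9° from the x-axis; with |FN| = 8.4, N = (22.6, -25.3). ∠FNE = 102.3° gives NE at 109° from the x-axis; with |NE| = 27.6, E = (13.8, 0.825). NE is perpendicular to EB, so EB runs at -161°; with |EB| = 9.2, B = (5.12, -2.11). Then |MB| = |B − M| = 5.54.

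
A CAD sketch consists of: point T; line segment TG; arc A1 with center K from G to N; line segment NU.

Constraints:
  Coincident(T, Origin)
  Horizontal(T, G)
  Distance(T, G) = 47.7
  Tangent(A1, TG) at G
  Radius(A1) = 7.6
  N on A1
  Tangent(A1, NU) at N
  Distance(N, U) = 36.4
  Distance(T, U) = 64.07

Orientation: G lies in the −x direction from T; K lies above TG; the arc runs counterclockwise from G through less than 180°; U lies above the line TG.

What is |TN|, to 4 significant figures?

41.14

T is at the origin; TG is horizontal with |TG| = 47.7 and G on the −x side, so G = (-47.70, 0.000). Since A1 is tangent to TG there, KG ⟂ TG, so K = G + (0, 7.6) = (-47.70, 7.600). Since KN ⟂ NU (tangency), |KU| = √(7.6² + 36.4²) = 37.18 regardless of where N sits on A1. So U lies on both circle(T, 64.07) and circle(K, 37.18); the above-TG intersection is U = (-45.86, 44.74). N is the foot of the tangent from U: N = (-40.19, 8.784).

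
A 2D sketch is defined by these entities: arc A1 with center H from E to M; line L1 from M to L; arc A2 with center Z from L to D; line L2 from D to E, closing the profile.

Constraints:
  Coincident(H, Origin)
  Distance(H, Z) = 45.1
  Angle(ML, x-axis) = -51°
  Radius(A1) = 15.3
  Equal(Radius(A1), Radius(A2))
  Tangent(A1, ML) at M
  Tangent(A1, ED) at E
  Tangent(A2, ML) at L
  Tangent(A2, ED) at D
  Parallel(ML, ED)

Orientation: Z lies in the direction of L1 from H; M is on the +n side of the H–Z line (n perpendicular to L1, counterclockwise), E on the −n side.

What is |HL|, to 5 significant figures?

47.625

The slot axis is L1's direction at -51.0°, so u = (cos -51.0°, sin -51.0°) = (0.62932, -0.77715) and n = (−sin -51.0°, cos -51.0°) = (0.77715, 0.62932). H is at the origin and Z lies 45.1 along u from H, so Z = 45.1·u = (28.382, -35.049). Tangency of A1 to both parallel lines with radius 15.3 puts M and E at H ± 15.3·n: M = (11.890, 9.6286), E = (-11.890, -9.6286). Equal radii place L and D the same way about Z: L = Z + 15.3·n = (40.273, -25.421), D = Z − 15.3·n = (16.492, -44.678). Then |HL| = |L − H| = 47.625.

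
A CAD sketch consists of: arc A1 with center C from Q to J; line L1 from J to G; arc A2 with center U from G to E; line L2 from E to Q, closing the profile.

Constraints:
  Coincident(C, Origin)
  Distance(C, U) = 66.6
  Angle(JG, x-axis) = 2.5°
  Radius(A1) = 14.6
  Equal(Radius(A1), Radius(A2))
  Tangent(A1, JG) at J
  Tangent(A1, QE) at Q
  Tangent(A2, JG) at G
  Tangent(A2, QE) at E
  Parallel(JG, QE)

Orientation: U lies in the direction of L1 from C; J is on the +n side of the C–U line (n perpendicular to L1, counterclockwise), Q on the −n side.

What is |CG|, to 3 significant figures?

68.2

The slot axis is L1's direction at 2.5°, so u = (cos 2.5°, sin 2.5°) = (0.999, 0.0436) and n = (−sin 2.5°, cos 2.5°) = (-0.0436, 0.999). C is at the origin and U lies 66.6 along u from C, so U = 66.6·u = (66.5, 2.91). Tangency of A1 to both parallel lines with radius 14.6 puts J and Q at C ± 14.6·n: J = (-0.637, 14.6), Q = (0.637, -14.6). Equal radii place G and E the same way about U: G = U + 14.6·n = (65.9, 17.5), E = U − 14.6·n = (67.2, -11.7). Then |CG| = |G − C| = 68.2.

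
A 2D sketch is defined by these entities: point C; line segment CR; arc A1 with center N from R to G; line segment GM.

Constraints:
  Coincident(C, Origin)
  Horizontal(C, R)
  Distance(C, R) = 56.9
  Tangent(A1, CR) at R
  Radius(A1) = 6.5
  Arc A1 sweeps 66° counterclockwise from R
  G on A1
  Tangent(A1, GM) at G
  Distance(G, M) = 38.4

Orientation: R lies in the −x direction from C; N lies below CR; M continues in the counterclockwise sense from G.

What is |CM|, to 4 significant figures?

87.59

C is at the origin; CR is horizontal with |CR| = 56.9 and R on the −x side, so R = (-56.90, 0.000). The tangent condition forces NR to be normal to CR, so N = R + (0, -6.5) = (-56.90, -6.500). On A1, R sits at bearing 90° from N; a 66° counterclockwise sweep puts G at bearing 156°, so G = N + 6.5·(cos 156°, sin 156°) = (-62.84, -3.856). A1 meets GM tangentially, so NG is at right angles to GM, so GM runs along (−sin 156°, cos 156°); with |GM| = 38.4, M = (-78.46, -38.94). Then |CM| = |M − C| = 87.59.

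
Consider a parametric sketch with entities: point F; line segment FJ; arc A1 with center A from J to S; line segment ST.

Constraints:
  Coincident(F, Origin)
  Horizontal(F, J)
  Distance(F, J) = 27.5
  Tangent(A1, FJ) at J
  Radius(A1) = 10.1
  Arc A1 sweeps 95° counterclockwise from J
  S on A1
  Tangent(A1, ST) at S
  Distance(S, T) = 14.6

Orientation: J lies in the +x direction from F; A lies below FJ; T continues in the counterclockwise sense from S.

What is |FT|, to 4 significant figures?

31.65

F is at the origin; FJ is horizontal with |FJ| = 27.5 and J on the +x side, so J = (27.50, 0.000). The tangent condition forces AJ to be normal to FJ, so A = J + (0, -10.1) = (27.50, -10.10). On A1, J sits at bearing 90° from A; a 95° counterclockwise sweep puts S at bearing 185°, so S = A + 10.1·(cos 185°, sin 185°) = (17.44, -10.98). A1 meets ST tangentially, so AS is at right angles to ST, so ST runs along (−sin 185°, cos 185°); with |ST| = 14.6, T = (18.71, -25.52). Then |FT| = |T − F| = 31.65.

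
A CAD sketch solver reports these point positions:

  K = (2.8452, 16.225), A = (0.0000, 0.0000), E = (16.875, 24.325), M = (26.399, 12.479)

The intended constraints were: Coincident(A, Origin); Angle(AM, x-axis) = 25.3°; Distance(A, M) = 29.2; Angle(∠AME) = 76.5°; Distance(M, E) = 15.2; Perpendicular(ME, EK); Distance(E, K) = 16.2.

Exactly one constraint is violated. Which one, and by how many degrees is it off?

Perpendicular(ME, EK) — off by 8.80°.

A = (0.00, 0.00) ✓; AM at 25.30° ✓; |AM| = 29.20 ✓; ∠AME = 76.50° ✓; |ME| = 15.20 ✓; ∠(ME, EK) = 81.20° ✗; |EK| = 16.20 ✓.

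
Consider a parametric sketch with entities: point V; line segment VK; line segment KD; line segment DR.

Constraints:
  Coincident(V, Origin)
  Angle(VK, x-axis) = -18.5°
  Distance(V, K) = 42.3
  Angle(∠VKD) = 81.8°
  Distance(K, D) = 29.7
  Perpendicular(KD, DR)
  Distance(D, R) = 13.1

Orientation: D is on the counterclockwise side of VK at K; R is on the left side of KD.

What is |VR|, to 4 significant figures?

37.25

∠VKD = 81.8°, so KD runs at -18.5° + (180° − 81.8°) = 79.70° from the x-axis; with |KD| = 29.7, D = K + 29.7·(cos 79.70°, sin 79.70°) = (45.42, 15.80). The perpendicularity gives DR at right angles to KD; with |DR| = 13.1 on the left of KD, R = D + 13.1·(-0.9839, 0.1788) = (32.54, 18.14). Then |VR| = |R − V| = 37.25.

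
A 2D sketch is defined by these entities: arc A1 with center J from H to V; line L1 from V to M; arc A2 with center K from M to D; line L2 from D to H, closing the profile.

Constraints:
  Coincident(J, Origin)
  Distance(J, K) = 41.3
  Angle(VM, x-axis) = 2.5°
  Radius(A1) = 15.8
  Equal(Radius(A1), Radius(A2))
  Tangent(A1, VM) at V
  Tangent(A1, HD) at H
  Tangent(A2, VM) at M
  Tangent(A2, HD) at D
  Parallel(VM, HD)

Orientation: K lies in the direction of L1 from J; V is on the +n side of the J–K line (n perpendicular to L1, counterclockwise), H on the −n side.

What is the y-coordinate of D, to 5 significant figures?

-13.983

Tangency of A1 to both parallel lines with radius 15.8 puts V and H at J ± 15.8·n: V = (-0.68919, 15.785), H = (0.68919, -15.785). Equal radii place M and D the same way about K: M = K + 15.8·n = (40.572, 17.586), D = K − 15.8·n = (41.950, -13.983). So D.y = -13.983.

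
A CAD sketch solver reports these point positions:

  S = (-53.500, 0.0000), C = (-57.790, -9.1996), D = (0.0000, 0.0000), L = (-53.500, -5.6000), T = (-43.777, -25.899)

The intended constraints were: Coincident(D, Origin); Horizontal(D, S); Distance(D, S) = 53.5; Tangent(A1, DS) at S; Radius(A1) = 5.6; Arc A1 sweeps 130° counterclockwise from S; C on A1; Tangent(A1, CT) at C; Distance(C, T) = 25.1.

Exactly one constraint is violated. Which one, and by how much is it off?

Distance(C, T) = 25.1 — off by 3.30.

D = (0.00, 0.00) ✓; D.y = 0.00, S.y = 0.00 ✓; |DS| = 53.50 ✓; ∠(LS, SD) = 90.00° ✓; |LS| = 5.600 ✓; bearing(L→C) − bearing(L→S) = 130.0° ✓; |LC| = 5.600 ✓; ∠(LC, CT) = 90.00° ✓; |CT| = 21.80 ✗.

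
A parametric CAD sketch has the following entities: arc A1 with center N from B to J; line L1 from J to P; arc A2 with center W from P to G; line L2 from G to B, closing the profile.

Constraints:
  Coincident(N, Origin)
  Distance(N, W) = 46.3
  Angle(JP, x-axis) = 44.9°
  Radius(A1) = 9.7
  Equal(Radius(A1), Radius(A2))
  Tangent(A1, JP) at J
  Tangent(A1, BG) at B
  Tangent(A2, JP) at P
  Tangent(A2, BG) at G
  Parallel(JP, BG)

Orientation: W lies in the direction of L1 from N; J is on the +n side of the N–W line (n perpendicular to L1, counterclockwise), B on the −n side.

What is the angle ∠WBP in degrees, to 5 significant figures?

10.901°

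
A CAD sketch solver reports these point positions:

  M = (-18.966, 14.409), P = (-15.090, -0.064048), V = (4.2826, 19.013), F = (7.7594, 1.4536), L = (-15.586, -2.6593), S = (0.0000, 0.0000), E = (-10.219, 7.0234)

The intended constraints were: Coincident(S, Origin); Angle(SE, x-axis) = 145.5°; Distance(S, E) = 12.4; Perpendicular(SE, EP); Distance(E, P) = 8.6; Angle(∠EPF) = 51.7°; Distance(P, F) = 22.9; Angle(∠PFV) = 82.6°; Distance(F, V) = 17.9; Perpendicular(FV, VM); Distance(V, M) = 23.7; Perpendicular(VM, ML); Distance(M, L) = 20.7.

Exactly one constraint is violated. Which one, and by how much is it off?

Distance(M, L) = 20.7 — off by 3.30.

S = (0.00, 0.00) ✓; SE at 145.5° ✓; |SE| = 12.40 ✓; ∠(SE, EP) = 90.00° ✓; |EP| = 8.600 ✓; ∠EPF = 51.70° ✓; |PF| = 22.90 ✓; ∠PFV = 82.60° ✓; |FV| = 17.90 ✓; ∠(FV, VM) = 90.00° ✓; |VM| = 23.70 ✓; ∠(VM, ML) = 90.00° ✓; |ML| = 17.40 ✗.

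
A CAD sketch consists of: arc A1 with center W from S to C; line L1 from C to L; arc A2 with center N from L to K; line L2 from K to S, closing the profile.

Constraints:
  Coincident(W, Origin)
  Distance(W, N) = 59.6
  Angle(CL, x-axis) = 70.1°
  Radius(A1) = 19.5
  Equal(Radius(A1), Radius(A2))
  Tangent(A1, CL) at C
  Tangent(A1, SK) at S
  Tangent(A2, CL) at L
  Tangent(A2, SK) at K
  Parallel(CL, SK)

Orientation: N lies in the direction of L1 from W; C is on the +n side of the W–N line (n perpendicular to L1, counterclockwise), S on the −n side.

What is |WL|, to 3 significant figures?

62.7

The slot axis is L1's direction at 70.1°, so u = (cos 70.1°, sin 70.1°) = (0.340, 0.940) and n = (−sin 70.1°, cos 70.1°) = (-0.940, 0.340). W is at the origin and N lies 59.6 along u from W, so N = 59.6·u = (20.3, 56.0). Tangency of A1 to both parallel lines with radius 19.5 puts C and S at W ± 19.5·n: C = (-18.3, 6.64), S = (18.3, -6.64). Equal radii place L and K the same way about N: L = N + 19.5·n = (1.95, 62.7), K = N − 19.5·n = (38.6, 49.4). Then |WL| = |L − W| = 62.7.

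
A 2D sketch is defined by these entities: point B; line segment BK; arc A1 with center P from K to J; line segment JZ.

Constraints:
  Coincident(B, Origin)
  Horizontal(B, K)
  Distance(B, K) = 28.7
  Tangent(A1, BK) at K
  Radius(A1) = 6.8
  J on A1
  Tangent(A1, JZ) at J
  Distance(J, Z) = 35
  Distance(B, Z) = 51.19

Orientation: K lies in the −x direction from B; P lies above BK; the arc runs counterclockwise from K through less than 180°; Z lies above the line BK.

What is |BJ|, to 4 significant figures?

23.46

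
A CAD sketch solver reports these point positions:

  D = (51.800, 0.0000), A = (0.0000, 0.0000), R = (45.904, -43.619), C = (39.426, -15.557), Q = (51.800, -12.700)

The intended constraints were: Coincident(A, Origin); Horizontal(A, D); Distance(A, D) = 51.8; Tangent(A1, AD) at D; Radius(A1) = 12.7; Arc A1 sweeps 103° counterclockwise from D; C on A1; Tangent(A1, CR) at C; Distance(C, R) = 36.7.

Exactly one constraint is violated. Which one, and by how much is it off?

Distance(C, R) = 36.7 — off by 7.90.

A = (0.00, 0.00) ✓; A.y = 0.00, D.y = 0.00 ✓; |AD| = 51.80 ✓; ∠(QD, DA) = 90.00° ✓; |QD| = 12.70 ✓; bearing(Q→C) − bearing(Q→D) = 103.0° ✓; |QC| = 12.70 ✓; ∠(QC, CR) = 90.00° ✓; |CR| = 28.80 ✗.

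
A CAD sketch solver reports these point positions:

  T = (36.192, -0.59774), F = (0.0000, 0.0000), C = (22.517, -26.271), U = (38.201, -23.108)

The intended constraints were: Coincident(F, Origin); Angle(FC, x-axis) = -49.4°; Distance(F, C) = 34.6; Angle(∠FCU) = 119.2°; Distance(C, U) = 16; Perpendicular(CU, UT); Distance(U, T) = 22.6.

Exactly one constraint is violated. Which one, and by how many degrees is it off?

Perpendicular(CU, UT) — off by 6.30°.

F = (0.00, 0.00) ✓; FC at -49.40° ✓; |FC| = 34.60 ✓; ∠FCU = 119.2° ✓; |CU| = 16.00 ✓; ∠(CU, UT) = 83.70° ✗; |UT| = 22.60 ✓.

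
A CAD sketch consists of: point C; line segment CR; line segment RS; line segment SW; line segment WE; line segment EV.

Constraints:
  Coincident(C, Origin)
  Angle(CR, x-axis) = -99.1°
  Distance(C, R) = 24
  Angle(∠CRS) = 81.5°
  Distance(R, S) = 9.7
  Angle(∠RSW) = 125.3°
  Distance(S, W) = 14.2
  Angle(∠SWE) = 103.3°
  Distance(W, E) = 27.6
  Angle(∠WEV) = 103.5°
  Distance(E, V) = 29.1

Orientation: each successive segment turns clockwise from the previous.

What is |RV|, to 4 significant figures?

32.06

C is at the origin; CR runs at -99.1° with length 24.0, so R = (-3.796, -23.70). ∠CRS = 81.5° gives RS at 162.4° from the x-axis; with |RS| = 9.7, S = (-13.04, -20.76). ∠RSW = 125.3° gives SW at 107.7° from the x-axis; with |SW| = 14.2, W = (-17.36, -7.237). ∠SWE = 103.3° gives WE at 31.00° from the x-axis; with |WE| = 27.6, E = (6.299, 6.978). ∠WEV = 103.5° gives EV at -45.50° from the x-axis; with |EV| = 29.1, V = (26.70, -13.78). Then |RV| = |V − R| = 32.06.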